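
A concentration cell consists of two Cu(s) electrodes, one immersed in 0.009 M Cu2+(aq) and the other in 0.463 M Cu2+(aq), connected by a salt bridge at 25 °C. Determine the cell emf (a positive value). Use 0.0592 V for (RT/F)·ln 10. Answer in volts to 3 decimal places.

0.051 V

For a concentration cell E°cell = 0, since both electrodes use the same couple.
The compartment with the higher Cu2+(aq) concentration (0.463 M) acts as the cathode; ions are reduced there and produced at the dilute (0.009 M) anode.
With n = 2, Ecell = −(0.0592/2)·log([dilute]/[conc]) = −(0.0592/2)·log(0.009/0.463) = +0.051 V.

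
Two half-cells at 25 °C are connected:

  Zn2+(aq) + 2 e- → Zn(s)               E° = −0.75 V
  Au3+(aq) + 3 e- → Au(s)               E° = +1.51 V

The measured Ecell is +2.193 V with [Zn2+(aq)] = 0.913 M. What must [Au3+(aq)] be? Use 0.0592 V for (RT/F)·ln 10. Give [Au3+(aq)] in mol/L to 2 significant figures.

Au³⁺/Au is the cathode (higher E°); E°cell = +1.51 − (−0.75) = +2.26 V with n = 6.
Rearranging E = E° − (0.0592/n)·log Q gives log Q = 6(+2.26 − (+2.193))/0.0592 = 6.791.
Balancing electrons gives 2 Au3+(aq) + 3 Zn(s) → 2 Au(s) + 3 Zn2+(aq); thus Q = [Zn2+(aq)]^3 / [Au3+(aq)]^2.
Substituting the known concentrations and solving, log [Au3+(aq)] = −3.455 and [Au3+(aq)] = 0.00035 M.

0.00035 M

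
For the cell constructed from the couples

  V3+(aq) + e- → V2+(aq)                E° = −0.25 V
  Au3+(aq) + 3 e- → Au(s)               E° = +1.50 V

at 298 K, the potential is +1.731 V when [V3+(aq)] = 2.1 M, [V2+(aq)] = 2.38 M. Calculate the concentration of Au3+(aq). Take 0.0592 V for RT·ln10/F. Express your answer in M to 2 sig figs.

The Au³⁺/Au couple has the larger reduction potential, so it is the cathode: E°cell = +1.50 − (−0.25) = +1.75 V and n = 3.
From the Nernst equation, log Q = n(E° − E)/0.0592 = 3·(+1.75 − (+1.731))/0.0592 = 0.963.
For Au3+(aq) + 3 V2+(aq) → Au(s) + 3 V3+(aq), the reaction quotient is Q = [V3+(aq)]^3 / ([Au3+(aq)]·[V2+(aq)]^3).
Solving for the unknown gives log [Au3+(aq)] = −1.126, so [Au3+(aq)] ≈ 0.075 M.

0.075 M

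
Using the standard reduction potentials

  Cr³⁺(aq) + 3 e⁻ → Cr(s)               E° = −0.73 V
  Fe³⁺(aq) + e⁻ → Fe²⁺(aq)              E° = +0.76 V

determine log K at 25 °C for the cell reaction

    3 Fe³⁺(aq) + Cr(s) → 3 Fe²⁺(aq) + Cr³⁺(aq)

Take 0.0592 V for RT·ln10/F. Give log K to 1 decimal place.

log K = 75.5

The Fe³⁺/Fe²⁺ couple is reduced (cathode); E°cell = +0.76 − (−0.73) = +1.49 V with n = 3.
At equilibrium E = 0, so log K = nE°cell / 0.0592 = (3)(+1.49) / 0.0592 = 75.5.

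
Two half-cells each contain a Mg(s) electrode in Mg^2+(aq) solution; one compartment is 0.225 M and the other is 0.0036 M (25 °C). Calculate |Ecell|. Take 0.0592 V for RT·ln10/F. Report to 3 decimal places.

For a concentration cell E°cell = 0, since both electrodes use the same couple.
The compartment with the higher Mg^2+(aq) concentration (0.225 M) acts as the cathode; ions are reduced there and produced at the dilute (0.0036 M) anode.
With n = 2, Ecell = −(0.0592/2)·log([dilute]/[conc]) = −(0.0592/2)·log(0.0036/0.225) = +0.053 V.

0.053 V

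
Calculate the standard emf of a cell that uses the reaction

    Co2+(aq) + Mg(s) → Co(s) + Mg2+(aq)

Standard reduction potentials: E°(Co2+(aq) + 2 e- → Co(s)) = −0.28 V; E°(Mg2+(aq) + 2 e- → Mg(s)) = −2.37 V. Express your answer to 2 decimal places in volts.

+2.09 V

In the reaction as written, Co2+(aq) is reduced (cathode) and Mg2+(aq) is produced by oxidation at the anode.
E°cell = E°(cathode) − E°(anode) = −0.28 − (−2.37) = +2.09 V.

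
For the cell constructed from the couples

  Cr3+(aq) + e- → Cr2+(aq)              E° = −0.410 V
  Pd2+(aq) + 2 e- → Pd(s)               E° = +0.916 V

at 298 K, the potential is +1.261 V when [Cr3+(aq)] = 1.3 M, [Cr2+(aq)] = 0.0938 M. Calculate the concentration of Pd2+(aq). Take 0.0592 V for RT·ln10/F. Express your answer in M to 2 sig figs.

1.2 M

With Pd²⁺/Pd at the cathode and Cr³⁺/Cr²⁺ at the anode, E°cell = +0.916 − (−0.410) = +1.326 V (n = 2).
From the Nernst equation, log Q = n(E° − E)/0.0592 = 2·(+1.326 − (+1.261))/0.0592 = 2.196.
Balancing electrons gives Pd2+(aq) + 2 Cr2+(aq) → Pd(s) + 2 Cr3+(aq); thus Q = [Cr3+(aq)]^2 / ([Pd2+(aq)]·[Cr2+(aq)]^2).
Substituting the known concentrations and solving, log [Pd2+(aq)] = 0.087 and [Pd2+(aq)] = 1.2 M.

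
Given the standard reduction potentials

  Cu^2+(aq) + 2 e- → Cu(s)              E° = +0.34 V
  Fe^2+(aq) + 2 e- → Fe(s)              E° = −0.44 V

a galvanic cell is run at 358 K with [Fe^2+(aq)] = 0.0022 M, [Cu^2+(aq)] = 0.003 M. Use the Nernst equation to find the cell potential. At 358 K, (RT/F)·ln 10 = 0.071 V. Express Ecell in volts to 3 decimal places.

+0.785 V

Cu²⁺/Cu is reduced (cathode, E° = +0.34 V) and Fe²⁺/Fe is oxidized (anode).
E°cell = +0.34 − (−0.44) = +0.78 V, with n = 2 electrons transferred.
For the overall reaction Cu^2+(aq) + Fe(s) → Cu(s) + Fe^2+(aq), Q = [Fe^2+(aq)] / [Cu^2+(aq)] = 0.733, giving log Q = −0.135.
E = E° − (0.071/n)·log Q = +0.78 − (0.071/2)(−0.135) = +0.785 V.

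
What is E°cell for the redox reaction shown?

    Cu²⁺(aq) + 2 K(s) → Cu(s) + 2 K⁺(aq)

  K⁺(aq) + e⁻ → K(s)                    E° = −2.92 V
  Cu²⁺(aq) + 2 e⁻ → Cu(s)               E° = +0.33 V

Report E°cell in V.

+3.25 V

Cu²⁺(aq) gains electrons, so the Cu²⁺/Cu couple is the cathode; the K⁺/K couple is the anode.
E°cell = E°(cathode) − E°(anode) = +0.33 − (−2.92) = +3.25 V.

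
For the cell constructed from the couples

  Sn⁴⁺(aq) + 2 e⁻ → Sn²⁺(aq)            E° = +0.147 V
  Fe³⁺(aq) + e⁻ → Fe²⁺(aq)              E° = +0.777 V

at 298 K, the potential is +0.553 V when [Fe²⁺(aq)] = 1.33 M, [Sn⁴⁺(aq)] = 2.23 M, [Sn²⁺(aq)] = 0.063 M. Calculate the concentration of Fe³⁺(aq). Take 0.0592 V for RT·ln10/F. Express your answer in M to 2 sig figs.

0.40 M

With Fe³⁺/Fe²⁺ at the cathode and Sn⁴⁺/Sn²⁺ at the anode, E°cell = +0.777 − (+0.147) = +0.630 V (n = 2).
Since E = E° − (0.0592/n)·log Q, log Q = n(E° − E)/0.0592 = 2.601.
For 2 Fe³⁺(aq) + Sn²⁺(aq) → 2 Fe²⁺(aq) + Sn⁴⁺(aq), the reaction quotient is Q = ([Fe²⁺(aq)]^2·[Sn⁴⁺(aq)]) / ([Fe³⁺(aq)]^2·[Sn²⁺(aq)]).
Solving for the unknown gives log [Fe³⁺(aq)] = −0.402, so [Fe³⁺(aq)] ≈ 0.40 M.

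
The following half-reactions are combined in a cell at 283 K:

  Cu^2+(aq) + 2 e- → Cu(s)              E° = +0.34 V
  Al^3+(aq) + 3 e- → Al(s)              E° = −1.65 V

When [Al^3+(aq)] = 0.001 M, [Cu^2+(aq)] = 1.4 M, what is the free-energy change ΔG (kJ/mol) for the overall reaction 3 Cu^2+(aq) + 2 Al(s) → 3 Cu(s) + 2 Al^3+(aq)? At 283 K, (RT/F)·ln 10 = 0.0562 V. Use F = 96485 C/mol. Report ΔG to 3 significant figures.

E°cell = +0.34 − (−1.65) = +1.99 V; the balanced reaction transfers n = 6 electrons.
The reaction quotient is [Al^3+(aq)]^2 / [Cu^2+(aq)]^3 = 3.64×10^−7; by Nernst, E = +1.99 − (0.0562/6)(−6.438) = +2.0503 V.
Finally ΔG = −nFE = −(6)(96485 C/mol)(+2.0503 V) = −1190 kJ/mol.

−1190 kJ/mol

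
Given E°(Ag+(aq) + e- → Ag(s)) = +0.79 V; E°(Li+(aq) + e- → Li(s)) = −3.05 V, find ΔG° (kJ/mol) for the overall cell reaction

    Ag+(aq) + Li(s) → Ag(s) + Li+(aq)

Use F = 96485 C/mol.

−371 kJ/mol

In the reaction as written Ag+(aq) is reduced, so the Ag⁺/Ag couple is the cathode and Li⁺/Li is the anode.
E°cell = +0.79 − (−3.05) = +3.84 V; balancing electrons gives n = 1.
ΔG° = −nFE°cell = −(1)(96485)(+3.84) J/mol = −371 kJ/mol.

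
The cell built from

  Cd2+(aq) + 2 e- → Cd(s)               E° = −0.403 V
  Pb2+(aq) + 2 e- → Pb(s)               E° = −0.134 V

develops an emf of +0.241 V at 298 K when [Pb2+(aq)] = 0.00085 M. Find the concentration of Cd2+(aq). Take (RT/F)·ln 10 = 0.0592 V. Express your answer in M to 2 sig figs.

0.0075 M

The Pb²⁺/Pb couple has the larger reduction potential, so it is the cathode: E°cell = −0.134 − (−0.403) = +0.269 V and n = 2.
Since E = E° − (0.0592/n)·log Q, log Q = n(E° − E)/0.0592 = 0.946.
The balanced reaction is Pb2+(aq) + Cd(s) → Pb(s) + Cd2+(aq), so Q = [Cd2+(aq)] / [Pb2+(aq)].
Substituting the known concentrations and solving, log [Cd2+(aq)] = −2.125 and [Cd2+(aq)] = 0.0075 M.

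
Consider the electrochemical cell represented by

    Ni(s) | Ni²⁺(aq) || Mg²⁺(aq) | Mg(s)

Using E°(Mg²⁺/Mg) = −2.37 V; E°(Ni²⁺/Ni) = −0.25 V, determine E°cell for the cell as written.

By convention the left-hand electrode in cell notation is the anode (oxidation) and the right-hand electrode is the cathode (reduction).
E°cell = E°(right) − E°(left) = −2.37 − (−0.25) = −2.12 V.
The negative sign shows that, as written, the cell would require an external voltage to drive the reaction.

−2.12 V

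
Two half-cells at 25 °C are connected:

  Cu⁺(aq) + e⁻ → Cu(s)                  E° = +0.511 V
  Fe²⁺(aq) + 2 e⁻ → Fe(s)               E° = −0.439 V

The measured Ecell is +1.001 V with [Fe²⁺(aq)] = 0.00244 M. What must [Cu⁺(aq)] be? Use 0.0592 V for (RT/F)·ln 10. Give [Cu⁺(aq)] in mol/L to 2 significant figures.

0.36 M

The Cu⁺/Cu couple has the larger reduction potential, so it is the cathode: E°cell = +0.511 − (−0.439) = +0.950 V and n = 2.
Rearranging E = E° − (0.0592/n)·log Q gives log Q = 2(+0.950 − (+1.001))/0.0592 = −1.723.
For 2 Cu⁺(aq) + Fe(s) → 2 Cu(s) + Fe²⁺(aq), the reaction quotient is Q = [Fe²⁺(aq)] / [Cu⁺(aq)]^2.
Solving for the unknown gives log [Cu⁺(aq)] = −0.445, so [Cu⁺(aq)] ≈ 0.36 M.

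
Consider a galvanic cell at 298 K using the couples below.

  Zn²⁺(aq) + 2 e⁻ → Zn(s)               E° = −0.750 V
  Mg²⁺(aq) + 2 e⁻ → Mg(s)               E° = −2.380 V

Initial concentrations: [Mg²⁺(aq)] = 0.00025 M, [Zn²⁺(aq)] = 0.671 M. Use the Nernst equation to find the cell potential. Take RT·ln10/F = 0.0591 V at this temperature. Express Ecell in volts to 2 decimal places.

+1.73 V

Zn²⁺/Zn is reduced (cathode, E° = −0.750 V) and Mg²⁺/Mg is oxidized (anode).
E°cell = −0.750 − (−2.380) = +1.630 V, with n = 2 electrons transferred.
The balanced reaction is Zn²⁺(aq) + Mg(s) → Zn(s) + Mg²⁺(aq), so Q = [Mg²⁺(aq)] / [Zn²⁺(aq)] = 0.000373 and log Q = −3.429.
E = E° − (0.0591/n)·log Q = +1.630 − (0.0591/2)(−3.429) = +1.73 V.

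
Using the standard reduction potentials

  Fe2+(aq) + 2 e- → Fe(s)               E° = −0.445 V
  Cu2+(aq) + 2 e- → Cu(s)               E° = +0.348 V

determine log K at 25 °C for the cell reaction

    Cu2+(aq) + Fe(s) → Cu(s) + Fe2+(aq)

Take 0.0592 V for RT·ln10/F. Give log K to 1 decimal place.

log K = 26.8

The Cu²⁺/Cu couple is reduced (cathode); E°cell = +0.348 − (−0.445) = +0.793 V with n = 2.
At equilibrium E = 0, so log K = nE°cell / 0.0592 = (2)(+0.793) / 0.0592 = 26.8.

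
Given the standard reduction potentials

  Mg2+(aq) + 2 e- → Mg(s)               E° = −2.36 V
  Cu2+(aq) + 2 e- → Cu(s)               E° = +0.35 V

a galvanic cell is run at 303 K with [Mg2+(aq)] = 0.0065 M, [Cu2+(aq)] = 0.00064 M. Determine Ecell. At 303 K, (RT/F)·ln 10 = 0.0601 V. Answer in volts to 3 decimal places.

+2.680 V

Cu²⁺/Cu is reduced (cathode, E° = +0.35 V) and Mg²⁺/Mg is oxidized (anode).
E°cell = +0.35 − (−2.36) = +2.71 V, with n = 2 electrons transferred.
The balanced reaction is Cu2+(aq) + Mg(s) → Cu(s) + Mg2+(aq), so Q = [Mg2+(aq)] / [Cu2+(aq)] = 10.2 and log Q = 1.007.
Applying E = E° − (RT ln10/nF)·log Q gives +2.71 − (0.0601/2)(1.007) = +2.680 V.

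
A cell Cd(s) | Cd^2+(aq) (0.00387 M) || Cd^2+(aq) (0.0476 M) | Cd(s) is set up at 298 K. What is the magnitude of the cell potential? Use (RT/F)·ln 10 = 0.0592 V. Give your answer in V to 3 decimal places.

For a concentration cell E°cell = 0, since both electrodes use the same couple.
The compartment with the higher Cd^2+(aq) concentration (0.0476 M) acts as the cathode; ions are reduced there and produced at the dilute (0.00387 M) anode.
With n = 2, Ecell = −(0.0592/2)·log([dilute]/[conc]) = −(0.0592/2)·log(0.00387/0.0476) = +0.032 V.

0.032 V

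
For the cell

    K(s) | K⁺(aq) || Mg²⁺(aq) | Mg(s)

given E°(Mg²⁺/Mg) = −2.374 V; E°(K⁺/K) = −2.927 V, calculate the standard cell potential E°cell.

+0.553 V

By convention the left-hand electrode in cell notation is the anode (oxidation) and the right-hand electrode is the cathode (reduction).
E°cell = E°(right) − E°(left) = −2.374 − (−2.927) = +0.553 V.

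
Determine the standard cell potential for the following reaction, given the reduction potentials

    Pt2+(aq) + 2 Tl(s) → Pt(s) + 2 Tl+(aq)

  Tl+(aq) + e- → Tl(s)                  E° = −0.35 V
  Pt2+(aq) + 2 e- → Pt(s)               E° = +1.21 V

In the reaction as written, Pt2+(aq) is reduced (cathode) and Tl+(aq) is produced by oxidation at the anode.
E°cell = E°(cathode) − E°(anode) = +1.21 − (−0.35) = +1.56 V.

+1.56 V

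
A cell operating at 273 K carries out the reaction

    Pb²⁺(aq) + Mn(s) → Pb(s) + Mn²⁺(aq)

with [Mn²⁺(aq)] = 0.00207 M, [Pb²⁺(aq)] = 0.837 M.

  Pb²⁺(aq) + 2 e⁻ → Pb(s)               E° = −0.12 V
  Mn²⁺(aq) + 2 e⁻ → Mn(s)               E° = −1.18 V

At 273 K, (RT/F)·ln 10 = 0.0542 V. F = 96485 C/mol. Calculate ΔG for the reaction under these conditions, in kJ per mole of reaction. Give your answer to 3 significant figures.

−218 kJ/mol

The standard cell potential is −0.12 − (−1.18) = +1.06 V, with n = 2 electrons in the balanced equation.
The reaction quotient is [Mn²⁺(aq)] / [Pb²⁺(aq)] = 0.00247; by Nernst, E = +1.06 − (0.0542/2)(−2.607) = +1.1306 V.
Finally ΔG = −nFE = −(2)(96485 C/mol)(+1.1306 V) = −218 kJ/mol.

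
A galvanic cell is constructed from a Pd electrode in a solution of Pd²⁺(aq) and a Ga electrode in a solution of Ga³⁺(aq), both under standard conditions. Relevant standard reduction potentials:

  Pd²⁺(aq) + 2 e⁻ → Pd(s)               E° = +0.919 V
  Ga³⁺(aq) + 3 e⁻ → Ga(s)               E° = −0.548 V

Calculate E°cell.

+1.467 V

Of the two couples in this cell, the one with the more positive reduction potential is reduced at the cathode: here that is Pd²⁺/Pd (+0.919 V); Ga³⁺/Ga (−0.548 V) is the anode.
E°cell = E°(cathode) − E°(anode) = +0.919 − (−0.548) = +1.467 V.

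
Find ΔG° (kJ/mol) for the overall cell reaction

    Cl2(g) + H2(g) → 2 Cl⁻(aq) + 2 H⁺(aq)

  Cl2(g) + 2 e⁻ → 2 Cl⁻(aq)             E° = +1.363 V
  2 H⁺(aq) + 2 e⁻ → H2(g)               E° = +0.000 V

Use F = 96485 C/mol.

−263 kJ/mol

In the reaction as written Cl2(g) is reduced, so the Cl₂/Cl⁻ couple is the cathode and 2H⁺/H₂ is the anode.
E°cell = +1.363 − (+0.000) = +1.363 V; balancing electrons gives n = 2.
ΔG° = −nFE°cell = −(2)(96485)(+1.363) J/mol = −263 kJ/mol.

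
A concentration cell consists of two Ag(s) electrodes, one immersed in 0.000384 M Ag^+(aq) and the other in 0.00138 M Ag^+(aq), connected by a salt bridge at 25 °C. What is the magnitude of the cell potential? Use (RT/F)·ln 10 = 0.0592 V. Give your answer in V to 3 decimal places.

For a concentration cell E°cell = 0, since both electrodes use the same couple.
The compartment with the higher Ag^+(aq) concentration (0.00138 M) acts as the cathode; ions are reduced there and produced at the dilute (0.000384 M) anode.
With n = 1, Ecell = −(0.0592/1)·log([dilute]/[conc]) = −(0.0592/1)·log(0.000384/0.00138) = +0.033 V.

0.033 V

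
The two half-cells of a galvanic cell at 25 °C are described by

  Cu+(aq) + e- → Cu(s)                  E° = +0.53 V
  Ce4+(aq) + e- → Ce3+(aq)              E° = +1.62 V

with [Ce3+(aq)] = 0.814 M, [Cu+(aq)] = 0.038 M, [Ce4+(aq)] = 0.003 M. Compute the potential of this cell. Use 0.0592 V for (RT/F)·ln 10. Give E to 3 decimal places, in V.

+1.030 V

Since E°(Ce⁴⁺/Ce³⁺) > E°(Cu⁺/Cu), Ce⁴⁺/Ce³⁺ serves as the cathode.
E°cell = +1.62 − (+0.53) = +1.09 V, with n = 1 electron transferred.
For the overall reaction Ce4+(aq) + Cu(s) → Ce3+(aq) + Cu+(aq), Q = ([Ce3+(aq)]·[Cu+(aq)]) / [Ce4+(aq)] = 10.3, giving log Q = 1.013.
E = E° − (0.0592/n)·log Q = +1.09 − (0.0592/1)(1.013) = +1.030 V.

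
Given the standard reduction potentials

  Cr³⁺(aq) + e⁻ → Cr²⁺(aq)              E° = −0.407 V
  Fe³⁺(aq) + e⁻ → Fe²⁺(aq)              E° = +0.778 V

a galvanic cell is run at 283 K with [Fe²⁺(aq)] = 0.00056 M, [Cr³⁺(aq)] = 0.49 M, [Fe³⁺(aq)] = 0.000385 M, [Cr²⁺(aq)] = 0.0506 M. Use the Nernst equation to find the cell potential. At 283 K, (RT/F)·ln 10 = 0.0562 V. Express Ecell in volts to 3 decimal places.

+1.120 V

Fe³⁺/Fe²⁺ is reduced (cathode, E° = +0.778 V) and Cr³⁺/Cr²⁺ is oxidized (anode).
E°cell = E°cat − E°an = +0.778 − (−0.407) = +1.185 V; n = 1.
For the overall reaction Fe³⁺(aq) + Cr²⁺(aq) → Fe²⁺(aq) + Cr³⁺(aq), Q = ([Fe²⁺(aq)]·[Cr³⁺(aq)]) / ([Fe³⁺(aq)]·[Cr²⁺(aq)]) = 14.1, giving log Q = 1.149.
E = E° − (0.0562/n)·log Q = +1.185 − (0.0562/1)(1.149) = +1.120 V.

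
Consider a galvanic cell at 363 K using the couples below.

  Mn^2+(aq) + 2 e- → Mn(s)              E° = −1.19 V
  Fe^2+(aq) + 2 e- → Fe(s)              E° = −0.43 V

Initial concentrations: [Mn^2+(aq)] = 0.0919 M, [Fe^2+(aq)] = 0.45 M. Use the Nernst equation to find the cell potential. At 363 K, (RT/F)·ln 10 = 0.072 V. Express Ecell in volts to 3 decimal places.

Since E°(Fe²⁺/Fe) > E°(Mn²⁺/Mn), Fe²⁺/Fe serves as the cathode.
E°cell = E°cat − E°an = −0.43 − (−1.19) = +0.76 V; n = 2.
Balancing gives Fe^2+(aq) + Mn(s) → Fe(s) + Mn^2+(aq); hence Q = [Mn^2+(aq)] / [Fe^2+(aq)] = 0.204 (log Q = −0.690).
By the Nernst equation, E = +0.76 − (0.072/2)·(−0.690) = +0.785 V.

+0.785 V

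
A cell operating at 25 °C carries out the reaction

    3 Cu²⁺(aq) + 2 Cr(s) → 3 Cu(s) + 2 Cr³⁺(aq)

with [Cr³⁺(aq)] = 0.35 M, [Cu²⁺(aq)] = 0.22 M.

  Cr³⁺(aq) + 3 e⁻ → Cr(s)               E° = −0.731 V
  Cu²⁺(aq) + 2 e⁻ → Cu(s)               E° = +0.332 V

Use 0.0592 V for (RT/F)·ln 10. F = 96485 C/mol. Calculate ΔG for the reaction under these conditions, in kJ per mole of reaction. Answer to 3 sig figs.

With Cu²⁺/Cu reduced at the cathode, E°cell = +0.332 − (−0.731) = +1.063 V and n = 6.
Q = [Cr³⁺(aq)]^2 / [Cu²⁺(aq)]^3 = 11.5, so log Q = 1.061 and E = +1.063 − (0.0592/6)(1.061) = +1.0525 V.
Then ΔG = −nFE = −6 × 96485 × +1.0525 J/mol = −609 kJ/mol.

−609 kJ/mol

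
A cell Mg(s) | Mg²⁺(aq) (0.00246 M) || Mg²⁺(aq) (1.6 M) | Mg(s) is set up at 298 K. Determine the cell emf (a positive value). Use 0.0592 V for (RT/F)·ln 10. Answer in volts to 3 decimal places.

0.083 V

For a concentration cell E°cell = 0, since both electrodes use the same couple.
The compartment with the higher Mg²⁺(aq) concentration (1.6 M) acts as the cathode; ions are reduced there and produced at the dilute (0.00246 M) anode.
With n = 2, Ecell = −(0.0592/2)·log([dilute]/[conc]) = −(0.0592/2)·log(0.00246/1.6) = +0.083 V.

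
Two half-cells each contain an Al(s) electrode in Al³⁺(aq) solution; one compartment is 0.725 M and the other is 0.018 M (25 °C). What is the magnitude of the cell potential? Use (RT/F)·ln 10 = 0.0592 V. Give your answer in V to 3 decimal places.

For a concentration cell E°cell = 0, since both electrodes use the same couple.
The compartment with the higher Al³⁺(aq) concentration (0.725 M) acts as the cathode; ions are reduced there and produced at the dilute (0.018 M) anode.
With n = 3, Ecell = −(0.0592/3)·log([dilute]/[conc]) = −(0.0592/3)·log(0.018/0.725) = +0.032 V.

0.032 V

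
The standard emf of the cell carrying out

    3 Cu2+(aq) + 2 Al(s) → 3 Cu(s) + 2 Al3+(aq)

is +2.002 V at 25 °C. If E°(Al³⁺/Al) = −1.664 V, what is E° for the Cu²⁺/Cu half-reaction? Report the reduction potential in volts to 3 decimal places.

+0.338 V

In the reaction as written the Cu²⁺/Cu couple is reduced (cathode) and Al³⁺/Al is oxidized (anode), so E°cell = E°(Cu²⁺/Cu) − E°(Al³⁺/Al).
E°(Cu²⁺/Cu) = E°cell + E°(anode) = +2.002 + (−1.664) = +0.338 V.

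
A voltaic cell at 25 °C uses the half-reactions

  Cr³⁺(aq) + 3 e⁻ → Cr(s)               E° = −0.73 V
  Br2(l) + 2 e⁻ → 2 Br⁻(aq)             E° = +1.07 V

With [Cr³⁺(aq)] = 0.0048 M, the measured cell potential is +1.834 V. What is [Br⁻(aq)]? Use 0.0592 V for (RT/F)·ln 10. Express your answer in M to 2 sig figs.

1.6 M

The Br₂/Br⁻ couple has the larger reduction potential, so it is the cathode: E°cell = +1.07 − (−0.73) = +1.80 V and n = 6.
Since E = E° − (0.0592/n)·log Q, log Q = n(E° − E)/0.0592 = −3.446.
Balancing electrons gives 3 Br2(l) + 2 Cr(s) → 6 Br⁻(aq) + 2 Cr³⁺(aq); thus Q = [Br⁻(aq)]^6·[Cr³⁺(aq)]^2.
Solving for the unknown gives log [Br⁻(aq)] = 0.199, so [Br⁻(aq)] ≈ 1.6 M.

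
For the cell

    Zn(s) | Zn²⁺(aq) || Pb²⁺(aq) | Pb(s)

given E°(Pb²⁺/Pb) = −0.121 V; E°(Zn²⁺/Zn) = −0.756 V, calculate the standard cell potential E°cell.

+0.635 V

By convention the left-hand electrode in cell notation is the anode (oxidation) and the right-hand electrode is the cathode (reduction).
E°cell = E°(right) − E°(left) = −0.121 − (−0.756) = +0.635 V.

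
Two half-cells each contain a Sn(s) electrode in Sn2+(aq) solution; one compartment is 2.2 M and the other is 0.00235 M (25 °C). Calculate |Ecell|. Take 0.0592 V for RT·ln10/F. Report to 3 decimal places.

For a concentration cell E°cell = 0, since both electrodes use the same couple.
The compartment with the higher Sn2+(aq) concentration (2.2 M) acts as the cathode; ions are reduced there and produced at the dilute (0.00235 M) anode.
With n = 2, Ecell = −(0.0592/2)·log([dilute]/[conc]) = −(0.0592/2)·log(0.00235/2.2) = +0.088 V.

0.088 V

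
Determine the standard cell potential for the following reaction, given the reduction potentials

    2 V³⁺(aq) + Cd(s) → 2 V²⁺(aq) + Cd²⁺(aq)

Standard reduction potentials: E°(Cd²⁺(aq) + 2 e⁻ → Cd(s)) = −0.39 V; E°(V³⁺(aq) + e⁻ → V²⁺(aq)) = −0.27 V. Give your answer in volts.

V³⁺(aq) gains electrons, so the V³⁺/V²⁺ couple is the cathode; the Cd²⁺/Cd couple is the anode.
E°cell = E°(cathode) − E°(anode) = −0.27 − (−0.39) = +0.12 V.
The positive value indicates the reaction is spontaneous as written.

+0.12 V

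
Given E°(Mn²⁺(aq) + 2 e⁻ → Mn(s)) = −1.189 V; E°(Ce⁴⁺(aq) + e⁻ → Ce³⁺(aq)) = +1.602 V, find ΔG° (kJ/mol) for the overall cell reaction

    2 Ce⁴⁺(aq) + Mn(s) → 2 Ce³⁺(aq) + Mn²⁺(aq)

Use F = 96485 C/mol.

−539 kJ/mol

In the reaction as written Ce⁴⁺(aq) is reduced, so the Ce⁴⁺/Ce³⁺ couple is the cathode and Mn²⁺/Mn is the anode.
E°cell = +1.602 − (−1.189) = +2.791 V; balancing electrons gives n = 2.
ΔG° = −nFE°cell = −(2)(96485)(+2.791) J/mol = −539 kJ/mol.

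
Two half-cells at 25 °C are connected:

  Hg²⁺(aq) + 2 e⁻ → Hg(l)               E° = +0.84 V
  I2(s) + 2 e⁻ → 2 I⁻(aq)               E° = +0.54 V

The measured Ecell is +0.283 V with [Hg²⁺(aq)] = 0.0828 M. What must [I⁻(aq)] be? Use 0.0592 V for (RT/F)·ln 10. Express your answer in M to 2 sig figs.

1.8 M

With Hg²⁺/Hg at the cathode and I₂/I⁻ at the anode, E°cell = +0.84 − (+0.54) = +0.30 V (n = 2).
Since E = E° − (0.0592/n)·log Q, log Q = n(E° − E)/0.0592 = 0.574.
Balancing electrons gives Hg²⁺(aq) + 2 I⁻(aq) → Hg(l) + I2(s); thus Q = 1 / ([Hg²⁺(aq)]·[I⁻(aq)]^2).
Isolating [I⁻(aq)] in Q = 10^{0.574} yields log [I⁻(aq)] = 0.254, i.e. 1.8 M.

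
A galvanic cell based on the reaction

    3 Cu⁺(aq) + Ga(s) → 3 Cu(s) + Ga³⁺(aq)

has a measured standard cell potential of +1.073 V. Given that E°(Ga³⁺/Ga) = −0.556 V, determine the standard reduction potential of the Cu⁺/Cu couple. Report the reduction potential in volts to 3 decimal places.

In the reaction as written the Cu⁺/Cu couple is reduced (cathode) and Ga³⁺/Ga is oxidized (anode), so E°cell = E°(Cu⁺/Cu) − E°(Ga³⁺/Ga).
E°(Cu⁺/Cu) = E°cell + E°(anode) = +1.073 + (−0.556) = +0.517 V.

+0.517 V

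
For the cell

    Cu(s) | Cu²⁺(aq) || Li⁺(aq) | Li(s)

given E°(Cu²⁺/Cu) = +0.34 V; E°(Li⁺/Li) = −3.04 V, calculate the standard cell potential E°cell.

−3.38 V

By convention the left-hand electrode in cell notation is the anode (oxidation) and the right-hand electrode is the cathode (reduction).
E°cell = E°(right) − E°(left) = −3.04 − (+0.34) = −3.38 V.
The negative sign shows that, as written, the cell would require an external voltage to drive the reaction.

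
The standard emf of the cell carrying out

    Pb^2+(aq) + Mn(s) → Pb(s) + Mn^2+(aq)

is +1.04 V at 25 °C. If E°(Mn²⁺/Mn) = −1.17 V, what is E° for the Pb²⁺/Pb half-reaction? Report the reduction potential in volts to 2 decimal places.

In the reaction as written the Pb²⁺/Pb couple is reduced (cathode) and Mn²⁺/Mn is oxidized (anode), so E°cell = E°(Pb²⁺/Pb) − E°(Mn²⁺/Mn).
E°(Pb²⁺/Pb) = E°cell + E°(anode) = +1.04 + (−1.17) = −0.13 V.

−0.13 V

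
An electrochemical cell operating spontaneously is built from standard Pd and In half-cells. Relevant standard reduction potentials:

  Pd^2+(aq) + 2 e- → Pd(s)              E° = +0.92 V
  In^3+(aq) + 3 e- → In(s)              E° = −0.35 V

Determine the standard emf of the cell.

Of the two couples in this cell, the one with the more positive reduction potential is reduced at the cathode: here that is Pd²⁺/Pd (+0.92 V); In³⁺/In (−0.35 V) is the anode.
E°cell = E°(cathode) − E°(anode) = +0.92 − (−0.35) = +1.27 V.

+1.27 V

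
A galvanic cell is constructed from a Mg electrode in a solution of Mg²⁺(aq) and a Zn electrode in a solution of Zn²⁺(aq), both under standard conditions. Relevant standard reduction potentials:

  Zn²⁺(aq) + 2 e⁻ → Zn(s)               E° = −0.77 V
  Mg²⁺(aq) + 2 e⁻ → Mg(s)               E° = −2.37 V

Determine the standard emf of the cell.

+1.60 V

Of the two couples in this cell, the one with the more positive reduction potential is reduced at the cathode: here that is Zn²⁺/Zn (−0.77 V); Mg²⁺/Mg (−2.37 V) is the anode.
E°cell = E°(cathode) − E°(anode) = −0.77 − (−2.37) = +1.60 V.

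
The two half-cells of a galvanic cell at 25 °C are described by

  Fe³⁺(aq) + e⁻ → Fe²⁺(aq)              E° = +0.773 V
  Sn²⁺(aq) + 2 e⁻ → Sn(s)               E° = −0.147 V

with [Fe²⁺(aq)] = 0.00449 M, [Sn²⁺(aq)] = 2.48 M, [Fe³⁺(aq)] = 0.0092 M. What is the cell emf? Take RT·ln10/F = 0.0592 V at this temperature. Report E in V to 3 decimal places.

+0.927 V

The Fe³⁺/Fe²⁺ couple has the more positive E°, so it is the cathode; Sn²⁺/Sn is the anode.
The standard potential is +0.773 − (−0.147) = +0.920 V and the balanced reaction transfers n = 2 electrons.
For the overall reaction 2 Fe³⁺(aq) + Sn(s) → 2 Fe²⁺(aq) + Sn²⁺(aq), Q = ([Fe²⁺(aq)]^2·[Sn²⁺(aq)]) / [Fe³⁺(aq)]^2 = 0.591, giving log Q = −0.229.
E = E° − (0.0592/n)·log Q = +0.920 − (0.0592/2)(−0.229) = +0.927 V.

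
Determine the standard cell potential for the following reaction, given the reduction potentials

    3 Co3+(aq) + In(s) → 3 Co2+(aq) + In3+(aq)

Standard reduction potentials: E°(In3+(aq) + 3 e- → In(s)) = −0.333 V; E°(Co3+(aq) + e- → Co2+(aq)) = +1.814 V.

In the reaction as written, Co3+(aq) is reduced (cathode) and In3+(aq) is produced by oxidation at the anode.
E°cell = E°(cathode) − E°(anode) = +1.814 − (−0.333) = +2.147 V.

+2.147 V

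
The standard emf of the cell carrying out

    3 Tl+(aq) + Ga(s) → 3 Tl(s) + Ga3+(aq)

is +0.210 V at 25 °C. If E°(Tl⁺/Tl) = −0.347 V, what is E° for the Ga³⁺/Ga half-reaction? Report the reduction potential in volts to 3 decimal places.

In the reaction as written the Tl⁺/Tl couple is reduced (cathode) and Ga³⁺/Ga is oxidized (anode), so E°cell = E°(Tl⁺/Tl) − E°(Ga³⁺/Ga).
E°(Ga³⁺/Ga) = E°(cathode) − E°cell = −0.347 − (+0.210) = −0.557 V.

−0.557 V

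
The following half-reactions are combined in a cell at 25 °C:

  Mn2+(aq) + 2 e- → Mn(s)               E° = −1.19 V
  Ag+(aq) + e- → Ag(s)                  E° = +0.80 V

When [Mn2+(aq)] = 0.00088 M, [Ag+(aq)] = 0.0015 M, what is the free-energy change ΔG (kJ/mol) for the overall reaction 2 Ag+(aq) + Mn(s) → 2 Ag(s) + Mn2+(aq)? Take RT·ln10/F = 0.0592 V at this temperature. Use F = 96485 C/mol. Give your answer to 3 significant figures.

With Ag⁺/Ag reduced at the cathode, E°cell = +0.80 − (−1.19) = +1.99 V and n = 2.
Here Q = [Mn2+(aq)] / [Ag+(aq)]^2 = 391 (log Q = 2.592), giving E = +1.99 − (0.0592/2)·(2.592) = +1.9133 V.
Then ΔG = −nFE = −2 × 96485 × +1.9133 J/mol = −369 kJ/mol.

−369 kJ/mol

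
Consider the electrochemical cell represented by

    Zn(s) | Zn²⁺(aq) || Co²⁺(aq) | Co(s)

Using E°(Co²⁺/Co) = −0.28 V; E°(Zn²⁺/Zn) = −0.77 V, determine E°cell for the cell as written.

By convention the left-hand electrode in cell notation is the anode (oxidation) and the right-hand electrode is the cathode (reduction).
E°cell = E°(right) − E°(left) = −0.28 − (−0.77) = +0.49 V.

+0.49 V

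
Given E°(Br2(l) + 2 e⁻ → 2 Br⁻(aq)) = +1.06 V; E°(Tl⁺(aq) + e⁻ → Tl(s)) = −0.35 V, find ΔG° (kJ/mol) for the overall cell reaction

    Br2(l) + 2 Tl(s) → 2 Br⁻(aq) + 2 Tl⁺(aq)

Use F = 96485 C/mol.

−272 kJ/mol

In the reaction as written Br2(l) is reduced, so the Br₂/Br⁻ couple is the cathode and Tl⁺/Tl is the anode.
E°cell = +1.06 − (−0.35) = +1.41 V; balancing electrons gives n = 2.
ΔG° = −nFE°cell = −(2)(96485)(+1.41) J/mol = −272 kJ/mol.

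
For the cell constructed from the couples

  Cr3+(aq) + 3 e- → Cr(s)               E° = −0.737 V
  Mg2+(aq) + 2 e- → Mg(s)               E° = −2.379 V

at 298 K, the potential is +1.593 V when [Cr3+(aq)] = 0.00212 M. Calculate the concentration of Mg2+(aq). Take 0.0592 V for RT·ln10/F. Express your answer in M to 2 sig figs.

0.75 M

Cr³⁺/Cr is the cathode (higher E°); E°cell = −0.737 − (−2.379) = +1.642 V with n = 6.
From the Nernst equation, log Q = n(E° − E)/0.0592 = 6·(+1.642 − (+1.593))/0.0592 = 4.966.
The balanced reaction is 2 Cr3+(aq) + 3 Mg(s) → 2 Cr(s) + 3 Mg2+(aq), so Q = [Mg2+(aq)]^3 / [Cr3+(aq)]^2.
Solving for the unknown gives log [Mg2+(aq)] = −0.127, so [Mg2+(aq)] ≈ 0.75 M.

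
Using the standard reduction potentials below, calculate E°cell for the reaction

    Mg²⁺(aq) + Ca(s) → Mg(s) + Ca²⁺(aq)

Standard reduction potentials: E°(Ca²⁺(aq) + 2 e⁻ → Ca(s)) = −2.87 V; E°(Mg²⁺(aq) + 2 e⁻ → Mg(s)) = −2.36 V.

+0.51 V

Mg²⁺(aq) gains electrons, so the Mg²⁺/Mg couple is the cathode; the Ca²⁺/Ca couple is the anode.
E°cell = E°(cathode) − E°(anode) = −2.36 − (−2.87) = +0.51 V.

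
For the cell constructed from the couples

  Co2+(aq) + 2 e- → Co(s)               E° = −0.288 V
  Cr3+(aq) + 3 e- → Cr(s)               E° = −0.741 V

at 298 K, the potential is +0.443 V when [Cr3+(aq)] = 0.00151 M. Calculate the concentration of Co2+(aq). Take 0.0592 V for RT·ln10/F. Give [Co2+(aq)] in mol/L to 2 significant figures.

0.0060 M

With Co²⁺/Co at the cathode and Cr³⁺/Cr at the anode, E°cell = −0.288 − (−0.741) = +0.453 V (n = 6).
From the Nernst equation, log Q = n(E° − E)/0.0592 = 6·(+0.453 − (+0.443))/0.0592 = 1.014.
Balancing electrons gives 3 Co2+(aq) + 2 Cr(s) → 3 Co(s) + 2 Cr3+(aq); thus Q = [Cr3+(aq)]^2 / [Co2+(aq)]^3.
Solving for the unknown gives log [Co2+(aq)] = −2.219, so [Co2+(aq)] ≈ 0.0060 M.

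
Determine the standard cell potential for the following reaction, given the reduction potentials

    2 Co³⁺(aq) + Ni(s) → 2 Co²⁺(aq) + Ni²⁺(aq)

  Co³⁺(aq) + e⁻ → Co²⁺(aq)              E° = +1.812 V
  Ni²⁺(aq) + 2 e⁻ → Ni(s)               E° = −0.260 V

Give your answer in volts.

In the reaction as written, Co³⁺(aq) is reduced (cathode) and Ni²⁺(aq) is produced by oxidation at the anode.
E°cell = E°(cathode) − E°(anode) = +1.812 − (−0.260) = +2.072 V.
The positive value indicates the reaction is spontaneous as written.

+2.072 V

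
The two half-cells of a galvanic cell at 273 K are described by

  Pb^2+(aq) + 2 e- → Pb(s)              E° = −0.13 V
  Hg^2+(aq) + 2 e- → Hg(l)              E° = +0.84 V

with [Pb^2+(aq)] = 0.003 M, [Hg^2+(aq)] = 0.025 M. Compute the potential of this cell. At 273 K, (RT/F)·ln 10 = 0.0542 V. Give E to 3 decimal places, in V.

Since E°(Hg²⁺/Hg) > E°(Pb²⁺/Pb), Hg²⁺/Hg serves as the cathode.
E°cell = E°cat − E°an = +0.84 − (−0.13) = +0.97 V; n = 2.
The balanced reaction is Hg^2+(aq) + Pb(s) → Hg(l) + Pb^2+(aq), so Q = [Pb^2+(aq)] / [Hg^2+(aq)] = 0.12 and log Q = −0.921.
E = E° − (0.0542/n)·log Q = +0.97 − (0.0542/2)(−0.921) = +0.995 V.

+0.995 V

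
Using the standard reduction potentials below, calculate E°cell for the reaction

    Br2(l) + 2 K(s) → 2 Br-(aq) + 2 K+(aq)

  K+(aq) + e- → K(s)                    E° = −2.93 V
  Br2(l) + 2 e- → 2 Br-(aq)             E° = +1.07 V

+4.00 V

Br2(l) gains electrons, so the Br₂/Br⁻ couple is the cathode; the K⁺/K couple is the anode.
E°cell = E°(cathode) − E°(anode) = +1.07 − (−2.93) = +4.00 V.
The positive value indicates the reaction is spontaneous as written.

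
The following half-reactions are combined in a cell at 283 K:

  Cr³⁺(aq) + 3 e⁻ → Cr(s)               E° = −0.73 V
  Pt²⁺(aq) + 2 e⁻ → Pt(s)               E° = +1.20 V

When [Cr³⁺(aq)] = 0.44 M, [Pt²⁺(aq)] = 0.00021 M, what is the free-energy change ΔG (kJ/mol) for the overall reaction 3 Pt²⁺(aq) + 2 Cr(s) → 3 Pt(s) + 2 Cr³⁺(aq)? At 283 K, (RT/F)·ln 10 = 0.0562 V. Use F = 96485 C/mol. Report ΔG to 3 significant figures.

E°cell = +1.20 − (−0.73) = +1.93 V; the balanced reaction transfers n = 6 electrons.
Here Q = [Cr³⁺(aq)]^2 / [Pt²⁺(aq)]^3 = 2.09×10^10 (log Q = 10.320), giving E = +1.93 − (0.0562/6)·(10.320) = +1.8333 V.
ΔG = −nFE = −(6)(96485)(+1.8333) J/mol = −1060 kJ/mol.

−1060 kJ/mol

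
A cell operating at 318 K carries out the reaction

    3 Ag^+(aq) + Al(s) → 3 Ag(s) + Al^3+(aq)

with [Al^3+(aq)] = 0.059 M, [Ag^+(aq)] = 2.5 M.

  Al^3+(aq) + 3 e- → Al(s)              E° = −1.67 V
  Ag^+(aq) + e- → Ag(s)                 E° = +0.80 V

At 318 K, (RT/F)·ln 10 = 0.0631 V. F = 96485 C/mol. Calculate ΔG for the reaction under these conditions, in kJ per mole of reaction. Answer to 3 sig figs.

−730 kJ/mol

E°cell = +0.80 − (−1.67) = +2.47 V; the balanced reaction transfers n = 3 electrons.
The reaction quotient is [Al^3+(aq)] / [Ag^+(aq)]^3 = 0.00378; by Nernst, E = +2.47 − (0.0631/3)(−2.423) = +2.5210 V.
Then ΔG = −nFE = −3 × 96485 × +2.5210 J/mol = −730 kJ/mol.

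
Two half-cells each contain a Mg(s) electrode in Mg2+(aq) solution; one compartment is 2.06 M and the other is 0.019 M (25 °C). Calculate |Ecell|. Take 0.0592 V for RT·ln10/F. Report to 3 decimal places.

0.060 V

For a concentration cell E°cell = 0, since both electrodes use the same couple.
The compartment with the higher Mg2+(aq) concentration (2.06 M) acts as the cathode; ions are reduced there and produced at the dilute (0.019 M) anode.
With n = 2, Ecell = −(0.0592/2)·log([dilute]/[conc]) = −(0.0592/2)·log(0.019/2.06) = +0.060 V.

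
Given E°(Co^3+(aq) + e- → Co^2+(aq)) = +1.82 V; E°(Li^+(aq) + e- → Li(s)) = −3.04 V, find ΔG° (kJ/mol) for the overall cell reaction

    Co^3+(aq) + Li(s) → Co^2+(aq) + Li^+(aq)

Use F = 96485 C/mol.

In the reaction as written Co^3+(aq) is reduced, so the Co³⁺/Co²⁺ couple is the cathode and Li⁺/Li is the anode.
E°cell = +1.82 − (−3.04) = +4.86 V; balancing electrons gives n = 1.
ΔG° = −nFE°cell = −(1)(96485)(+4.86) J/mol = −469 kJ/mol.

−469 kJ/mol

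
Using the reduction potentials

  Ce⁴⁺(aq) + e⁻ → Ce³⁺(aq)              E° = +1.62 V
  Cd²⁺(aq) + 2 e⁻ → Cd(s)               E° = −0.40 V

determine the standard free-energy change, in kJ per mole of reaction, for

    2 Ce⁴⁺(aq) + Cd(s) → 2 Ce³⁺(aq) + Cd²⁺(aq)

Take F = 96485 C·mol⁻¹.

−390 kJ/mol

In the reaction as written Ce⁴⁺(aq) is reduced, so the Ce⁴⁺/Ce³⁺ couple is the cathode and Cd²⁺/Cd is the anode.
E°cell = +1.62 − (−0.40) = +2.02 V; balancing electrons gives n = 2.
ΔG° = −nFE°cell = −(2)(96485)(+2.02) J/mol = −390 kJ/mol.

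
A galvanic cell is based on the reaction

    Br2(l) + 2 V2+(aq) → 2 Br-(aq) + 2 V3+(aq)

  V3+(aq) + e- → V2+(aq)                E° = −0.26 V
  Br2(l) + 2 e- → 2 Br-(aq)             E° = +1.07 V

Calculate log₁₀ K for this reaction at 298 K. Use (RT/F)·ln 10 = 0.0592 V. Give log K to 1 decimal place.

The Br₂/Br⁻ couple is reduced (cathode); E°cell = +1.07 − (−0.26) = +1.33 V with n = 2.
At equilibrium E = 0, so log K = nE°cell / 0.0592 = (2)(+1.33) / 0.0592 = 44.9.

log K = 44.9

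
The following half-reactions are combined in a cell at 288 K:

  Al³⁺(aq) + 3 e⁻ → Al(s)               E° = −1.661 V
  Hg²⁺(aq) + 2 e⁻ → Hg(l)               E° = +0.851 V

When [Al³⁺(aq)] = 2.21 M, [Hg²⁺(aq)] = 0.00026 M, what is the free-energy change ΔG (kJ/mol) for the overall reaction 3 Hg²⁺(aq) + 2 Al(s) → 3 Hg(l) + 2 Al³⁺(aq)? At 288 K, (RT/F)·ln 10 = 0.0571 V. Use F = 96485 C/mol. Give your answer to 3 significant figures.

With Hg²⁺/Hg reduced at the cathode, E°cell = +0.851 − (−1.661) = +2.512 V and n = 6.
Here Q = [Al³⁺(aq)]^2 / [Hg²⁺(aq)]^3 = 2.78×10^11 (log Q = 11.444), giving E = +2.512 − (0.0571/6)·(11.444) = +2.4031 V.
ΔG = −nFE = −(6)(96485)(+2.4031) J/mol = −1390 kJ/mol.

−1390 kJ/mol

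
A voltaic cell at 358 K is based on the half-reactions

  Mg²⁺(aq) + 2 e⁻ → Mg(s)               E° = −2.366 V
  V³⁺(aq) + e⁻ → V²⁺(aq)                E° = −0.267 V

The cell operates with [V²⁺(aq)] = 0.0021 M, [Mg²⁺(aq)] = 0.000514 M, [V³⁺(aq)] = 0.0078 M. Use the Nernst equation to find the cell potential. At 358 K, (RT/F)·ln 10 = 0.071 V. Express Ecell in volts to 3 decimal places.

V³⁺/V²⁺ is reduced (cathode, E° = −0.267 V) and Mg²⁺/Mg is oxidized (anode).
The standard potential is −0.267 − (−2.366) = +2.099 V and the balanced reaction transfers n = 2 electrons.
Balancing gives 2 V³⁺(aq) + Mg(s) → 2 V²⁺(aq) + Mg²⁺(aq); hence Q = ([V²⁺(aq)]^2·[Mg²⁺(aq)]) / [V³⁺(aq)]^2 = 3.73×10^−5 (log Q = −4.429).
Applying E = E° − (RT ln10/nF)·log Q gives +2.099 − (0.071/2)(−4.429) = +2.256 V.

+2.256 V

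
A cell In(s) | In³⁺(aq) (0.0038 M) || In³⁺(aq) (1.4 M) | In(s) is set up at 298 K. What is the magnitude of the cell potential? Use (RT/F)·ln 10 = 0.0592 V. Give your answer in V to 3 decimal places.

For a concentration cell E°cell = 0, since both electrodes use the same couple.
The compartment with the higher In³⁺(aq) concentration (1.4 M) acts as the cathode; ions are reduced there and produced at the dilute (0.0038 M) anode.
With n = 3, Ecell = −(0.0592/3)·log([dilute]/[conc]) = −(0.0592/3)·log(0.0038/1.4) = +0.051 V.

0.051 V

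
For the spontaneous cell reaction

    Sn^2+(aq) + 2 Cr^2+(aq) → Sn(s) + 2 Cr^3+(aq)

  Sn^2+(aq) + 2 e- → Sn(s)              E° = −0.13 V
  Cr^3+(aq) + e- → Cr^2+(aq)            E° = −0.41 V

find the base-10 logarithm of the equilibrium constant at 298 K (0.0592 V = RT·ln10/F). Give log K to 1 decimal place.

The Sn²⁺/Sn couple is reduced (cathode); E°cell = −0.13 − (−0.41) = +0.28 V with n = 2.
At equilibrium E = 0, so log K = nE°cell / 0.0592 = (2)(+0.28) / 0.0592 = 9.5.

log K = 9.5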